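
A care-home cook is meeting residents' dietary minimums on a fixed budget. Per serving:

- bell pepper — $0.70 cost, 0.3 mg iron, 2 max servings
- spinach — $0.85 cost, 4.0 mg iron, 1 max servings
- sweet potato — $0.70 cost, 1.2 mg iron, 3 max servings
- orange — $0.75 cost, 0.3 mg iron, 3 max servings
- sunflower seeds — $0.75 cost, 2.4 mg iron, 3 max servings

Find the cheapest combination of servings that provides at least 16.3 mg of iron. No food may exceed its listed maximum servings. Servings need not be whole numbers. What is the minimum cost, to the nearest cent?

$8.85

Cost per mg of iron: spinach $0.2125, sunflower seeds $0.3125, sweet potato $0.5833, bell pepper $2.3333, orange $2.5000.
Take 1 serving of spinach: +4.0 mg iron for $0.85 (total $0.85, still need 12.3 mg).
Take 3 servings of sunflower seeds: +7.2 mg iron for $2.25 (total $3.10, still need 5.1 mg).
Take 3 servings of sweet potato: +3.6 mg iron for $2.10 (total $5.20, still need 1.5 mg).
Take 2 servings of bell pepper: +0.6 mg iron for $1.40 (total $6.60, still need 0.9 mg).
Take 3 servings of orange: +0.9 mg iron for $2.25 (total $8.85, still need 0.0 mg).
Filling from the cheapest source first is optimal under one linear minimum: $8.85.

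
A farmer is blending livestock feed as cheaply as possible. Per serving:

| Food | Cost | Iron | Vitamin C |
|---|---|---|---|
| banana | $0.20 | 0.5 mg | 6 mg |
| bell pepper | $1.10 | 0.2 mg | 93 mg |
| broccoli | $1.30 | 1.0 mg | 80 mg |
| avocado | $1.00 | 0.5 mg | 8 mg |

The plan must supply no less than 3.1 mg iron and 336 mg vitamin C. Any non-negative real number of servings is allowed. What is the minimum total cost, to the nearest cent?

$4.60

Two binding constraints pin down two serving amounts, so the optimal mix uses at most two foods. The candidates are each food alone (scaled to the tighter of iron/vitamin C) and each pair with both constraints tight.
banana only: max(3.1/0.5, 336/6) = 56 servings → $11.20.
bell pepper only: max(3.1/0.2, 336/93) = 15.5 servings → $17.05.
broccoli only: max(3.1/1.0, 336/80) = 4.2 servings → $5.46.
avocado only: max(3.1/0.5, 336/8) = 42 servings → $42.00.
banana + bell pepper with both tight: 4.881 servings and 3.298 servings → $4.60.
banana + broccoli with both targets exact would need a negative amount; discard.
banana + avocado with both targets exact would need a negative amount; discard.
bell pepper + broccoli with both tight: 1.143 servings and 2.871 servings → $4.99.
bell pepper + avocado with both tight: 3.189 servings and 4.924 servings → $8.43.
broccoli + avocado: intersection lies outside the first quadrant.
The minimum over all feasible corners is $4.60.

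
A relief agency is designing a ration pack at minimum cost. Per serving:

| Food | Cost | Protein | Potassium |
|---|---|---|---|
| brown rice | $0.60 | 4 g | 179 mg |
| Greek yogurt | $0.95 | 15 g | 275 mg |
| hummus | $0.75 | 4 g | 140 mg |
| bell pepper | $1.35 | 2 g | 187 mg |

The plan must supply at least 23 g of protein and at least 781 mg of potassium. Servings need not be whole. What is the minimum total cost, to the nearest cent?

$2.64

brown rice only: max(23/4, 781/179) = 5.75 servings → $3.45.
Greek yogurt only: max(23/15, 781/275) = 2.84 servings → $2.70.
hummus only: max(23/4, 781/140) = 5.75 servings → $4.31.
bell pepper only: max(23/2, 781/187) = 11.5 servings → $15.53.
brown rice + Greek yogurt with both tight: 3.401 servings and 0.6265 servings → $2.64.
brown rice + hummus: the both-tight solution has a negative serving — not a feasible corner.
brown rice + bell pepper: the both-tight solution has a negative serving — not a feasible corner.
Greek yogurt + hummus with both tight: 0.096 servings and 5.39 servings → $4.13.
Greek yogurt + bell pepper with both tight: 1.215 servings and 2.39 servings → $4.38.
hummus + bell pepper: intersection lies outside the first quadrant.
Cheapest feasible corner: $2.64.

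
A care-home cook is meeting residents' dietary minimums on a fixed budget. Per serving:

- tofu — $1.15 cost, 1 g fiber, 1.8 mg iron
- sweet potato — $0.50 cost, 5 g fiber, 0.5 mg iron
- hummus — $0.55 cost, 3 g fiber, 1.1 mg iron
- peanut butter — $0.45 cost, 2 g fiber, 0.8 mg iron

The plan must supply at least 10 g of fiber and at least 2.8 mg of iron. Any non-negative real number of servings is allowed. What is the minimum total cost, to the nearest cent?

$1.56

With two linear requirements the optimum uses one or two foods; enumerate the corners.
tofu only: max(10/1, 2.8/1.8) = 10 servings → $11.50.
sweet potato only: max(10/5, 2.8/0.5) = 5.6 servings → $2.80.
hummus only: max(10/3, 2.8/1.1) = 3.333 servings → $1.83.
peanut butter only: max(10/2, 2.8/0.8) = 5 servings → $2.25.
tofu + sweet potato with both tight: 1.059 servings and 1.788 servings → $2.11.
tofu + hummus: intersection lies outside the first quadrant.
tofu + peanut butter with both targets exact would need a negative amount; discard.
sweet potato + hummus with both tight: 0.65 servings and 2.25 servings → $1.56.
sweet potato + peanut butter with both tight: 0.8 servings and 3 servings → $1.75.
hummus + peanut butter with both targets exact would need a negative amount; discard.
The minimum over all feasible corners is $1.56.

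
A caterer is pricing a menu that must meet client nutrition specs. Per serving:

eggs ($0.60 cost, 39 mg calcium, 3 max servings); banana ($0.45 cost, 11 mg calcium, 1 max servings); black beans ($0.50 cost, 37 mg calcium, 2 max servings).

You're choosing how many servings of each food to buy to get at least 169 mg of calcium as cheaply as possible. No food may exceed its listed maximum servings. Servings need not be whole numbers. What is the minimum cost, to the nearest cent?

Cost per mg of calcium: black beans $0.0135, eggs $0.0154, banana $0.0409.
Take 2 servings of black beans: +74.0 mg calcium for $1.00 (total $1.00, still need 95.0 mg).
Take 2.436 servings of eggs: +95.0 mg calcium for $1.46 (total $2.46, still need 0.0 mg).
Filling from the cheapest source first is optimal under one linear minimum: $2.46.

$2.46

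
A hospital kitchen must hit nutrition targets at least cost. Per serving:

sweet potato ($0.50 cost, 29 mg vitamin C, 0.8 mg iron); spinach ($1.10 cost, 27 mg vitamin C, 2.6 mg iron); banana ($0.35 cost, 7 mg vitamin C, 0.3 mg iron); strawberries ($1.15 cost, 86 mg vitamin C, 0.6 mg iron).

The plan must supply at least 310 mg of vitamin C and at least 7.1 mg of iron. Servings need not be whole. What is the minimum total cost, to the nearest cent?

$5.07

Minimising a linear cost over {vitamin C ≥ 310, iron ≥ 7.1, servings ≥ 0} — the optimum is at a vertex, using one or two foods.
sweet potato only: max(310/29, 7.1/0.8) = 10.69 servings → $5.34.
spinach only: max(310/27, 7.1/2.6) = 11.48 servings → $12.63.
banana only: max(310/7, 7.1/0.3) = 44.29 servings → $15.50.
strawberries only: max(310/86, 7.1/0.6) = 11.83 servings → $13.61.
sweet potato + spinach: the both-tight solution has a negative serving — not a feasible corner.
sweet potato + banana with both targets exact would need a negative amount; discard.
sweet potato + strawberries with both tight: 8.261 servings and 0.8191 servings → $5.07.
spinach + banana: the both-tight solution has a negative serving — not a feasible corner.
spinach + strawberries with both tight: 2.047 servings and 2.962 servings → $5.66.
banana + strawberries with both tight: 19.66 servings and 2.005 servings → $9.19.
The minimum over all feasible corners is $5.07.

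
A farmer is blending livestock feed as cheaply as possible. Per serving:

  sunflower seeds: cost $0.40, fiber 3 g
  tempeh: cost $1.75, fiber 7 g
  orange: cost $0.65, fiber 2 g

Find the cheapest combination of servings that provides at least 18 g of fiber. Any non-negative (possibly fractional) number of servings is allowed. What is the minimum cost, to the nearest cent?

Cost per g of fiber: sunflower seeds $0.1333, tempeh $0.2500, orange $0.3250.
With no serving limits, use only sunflower seeds: 18 g / 3 g = 6 servings × $0.40 = $2.40.

$2.40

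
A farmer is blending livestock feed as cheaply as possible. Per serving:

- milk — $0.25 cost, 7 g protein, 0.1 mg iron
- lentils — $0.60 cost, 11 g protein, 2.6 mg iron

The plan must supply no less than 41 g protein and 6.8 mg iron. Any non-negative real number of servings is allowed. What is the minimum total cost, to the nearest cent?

An LP optimum is at a vertex; with two nutrient constraints at most two foods are used. Check each candidate.
milk only: max(41/7, 6.8/0.1) = 68 servings → $17.00.
lentils only: max(41/11, 6.8/2.6) = 3.727 servings → $2.24.
milk + lentils with both tight: 1.86 servings and 2.544 servings → $1.99.
So the least-cost plan costs $1.99.

$1.99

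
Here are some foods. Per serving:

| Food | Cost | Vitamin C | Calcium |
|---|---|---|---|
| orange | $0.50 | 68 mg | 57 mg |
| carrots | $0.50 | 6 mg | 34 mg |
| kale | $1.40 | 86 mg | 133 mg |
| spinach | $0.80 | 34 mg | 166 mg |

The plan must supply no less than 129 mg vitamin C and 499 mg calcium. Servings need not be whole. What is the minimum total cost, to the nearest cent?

$2.51

This is a tiny linear program; its minimum lies at a vertex of the feasible set. List the vertices and price them.
orange only: max(129/68, 499/57) = 8.754 servings → $4.38.
carrots only: max(129/6, 499/34) = 21.5 servings → $10.75.
kale only: max(129/86, 499/133) = 3.752 servings → $5.25.
spinach only: max(129/34, 499/166) = 3.794 servings → $3.04.
orange + carrots with both tight: 0.7066 servings and 13.49 servings → $7.10.
orange + kale: intersection lies outside the first quadrant.
orange + spinach with both tight: 0.4757 servings and 2.843 servings → $2.51.
carrots + kale with both tight: 12.12 servings and 0.6548 servings → $6.97.
carrots + spinach: intersection lies outside the first quadrant.
kale + spinach with both tight: 0.456 servings and 2.641 servings → $2.75.
The minimum over all feasible corners is $2.51.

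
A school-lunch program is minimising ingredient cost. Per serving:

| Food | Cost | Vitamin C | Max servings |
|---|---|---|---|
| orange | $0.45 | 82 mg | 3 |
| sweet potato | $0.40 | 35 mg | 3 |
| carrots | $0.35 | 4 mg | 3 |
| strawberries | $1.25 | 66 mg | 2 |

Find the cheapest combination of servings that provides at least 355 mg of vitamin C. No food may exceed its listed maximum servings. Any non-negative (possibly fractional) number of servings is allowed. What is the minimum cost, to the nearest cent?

$2.63

Cost per mg of vitamin C: orange $0.0055, sweet potato $0.0114, strawberries $0.0189, carrots $0.0875.
Take 3 servings of orange: +246.0 mg vitamin C for $1.35 (total $1.35, still need 109.0 mg).
Take 3 servings of sweet potato: +105.0 mg vitamin C for $1.20 (total $2.55, still need 4.0 mg).
Take 0.06061 servings of strawberries: +4.0 mg vitamin C for $0.08 (total $2.63, still need 0.0 mg).
Filling from the cheapest source first is optimal under one linear minimum: $2.63.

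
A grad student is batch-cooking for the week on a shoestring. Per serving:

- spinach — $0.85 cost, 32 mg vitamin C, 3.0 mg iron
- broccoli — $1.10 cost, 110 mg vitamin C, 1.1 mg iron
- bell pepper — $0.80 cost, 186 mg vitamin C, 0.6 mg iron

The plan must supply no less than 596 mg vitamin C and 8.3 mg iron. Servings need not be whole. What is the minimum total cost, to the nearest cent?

spinach only: max(596/32, 8.3/3.0) = 18.62 servings → $15.83.
broccoli only: max(596/110, 8.3/1.1) = 7.545 servings → $8.30.
bell pepper only: max(596/186, 8.3/0.6) = 13.83 servings → $11.07.
spinach + broccoli with both tight: 0.8731 servings and 5.164 servings → $6.42.
spinach + bell pepper with both tight: 2.202 servings and 2.826 servings → $4.13.
broccoli + bell pepper: the both-tight solution has a negative serving — not a feasible corner.
The minimum over all feasible corners is $4.13.

$4.13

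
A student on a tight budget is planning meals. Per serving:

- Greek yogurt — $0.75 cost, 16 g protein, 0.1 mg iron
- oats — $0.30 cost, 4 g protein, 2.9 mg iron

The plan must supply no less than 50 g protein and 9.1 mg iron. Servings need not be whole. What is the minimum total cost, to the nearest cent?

With two linear requirements the optimum uses one or two foods; enumerate the corners.
Greek yogurt only: max(50/16, 9.1/0.1) = 91 servings → $68.25.
oats only: max(50/4, 9.1/2.9) = 12.5 servings → $3.75.
Greek yogurt + oats with both tight: 2.361 servings and 3.057 servings → $2.69.
Cheapest feasible corner: $2.69.

$2.69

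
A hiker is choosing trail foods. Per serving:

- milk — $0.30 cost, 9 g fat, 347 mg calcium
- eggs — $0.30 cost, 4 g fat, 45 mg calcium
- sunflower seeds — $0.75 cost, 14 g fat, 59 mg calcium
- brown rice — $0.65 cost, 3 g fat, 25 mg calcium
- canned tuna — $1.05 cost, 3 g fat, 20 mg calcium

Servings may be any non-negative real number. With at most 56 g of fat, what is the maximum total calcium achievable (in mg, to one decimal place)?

2159.1 mg

Calcium per g fat: milk 38.56, eggs 11.25, brown rice 8.333, canned tuna 6.667, sunflower seeds 4.214.
With no serving limits, spend the whole fat allowance on milk: 56 g / 9 g × 347 mg = 2159.1 mg.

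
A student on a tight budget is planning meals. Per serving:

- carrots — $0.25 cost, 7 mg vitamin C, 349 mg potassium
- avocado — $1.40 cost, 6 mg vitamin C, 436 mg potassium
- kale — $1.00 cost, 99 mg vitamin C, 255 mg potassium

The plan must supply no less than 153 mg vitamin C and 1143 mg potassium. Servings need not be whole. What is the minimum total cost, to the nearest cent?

carrots only: max(153/7, 1143/349) = 21.86 servings → $5.46.
avocado only: max(153/6, 1143/436) = 25.5 servings → $35.70.
kale only: max(153/99, 1143/255) = 4.482 servings → $4.48.
carrots + avocado: the both-tight solution has a negative serving — not a feasible corner.
carrots + kale with both tight: 2.263 servings and 1.385 servings → $1.95.
avocado + kale with both tight: 1.781 servings and 1.438 servings → $3.93.
Cheapest feasible corner: $1.95.

$1.95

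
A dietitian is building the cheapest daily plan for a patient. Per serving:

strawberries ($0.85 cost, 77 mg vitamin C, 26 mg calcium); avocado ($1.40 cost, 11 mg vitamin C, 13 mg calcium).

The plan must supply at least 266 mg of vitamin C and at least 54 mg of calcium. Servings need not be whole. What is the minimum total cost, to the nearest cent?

$2.94

Minimising a linear cost over {vitamin C ≥ 266, calcium ≥ 54, servings ≥ 0} — the optimum is at a vertex, using one or two foods.
strawberries only: max(266/77, 54/26) = 3.455 servings → $2.94.
avocado only: max(266/11, 54/13) = 24.18 servings → $33.85.
strawberries + avocado: the both-tight solution has a negative serving — not a feasible corner.
Cheapest feasible corner: $2.94.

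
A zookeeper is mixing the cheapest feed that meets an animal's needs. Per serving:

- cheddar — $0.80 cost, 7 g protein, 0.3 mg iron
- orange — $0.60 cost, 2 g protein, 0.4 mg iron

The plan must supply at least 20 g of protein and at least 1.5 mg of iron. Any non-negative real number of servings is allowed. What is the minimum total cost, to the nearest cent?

Compare the cost at each extreme point of the feasible region.
cheddar only: max(20/7, 1.5/0.3) = 5 servings → $4.00.
orange only: max(20/2, 1.5/0.4) = 10 servings → $6.00.
cheddar + orange with both tight: 2.273 servings and 2.045 servings → $3.05.
Cheapest feasible corner: $3.05.

$3.05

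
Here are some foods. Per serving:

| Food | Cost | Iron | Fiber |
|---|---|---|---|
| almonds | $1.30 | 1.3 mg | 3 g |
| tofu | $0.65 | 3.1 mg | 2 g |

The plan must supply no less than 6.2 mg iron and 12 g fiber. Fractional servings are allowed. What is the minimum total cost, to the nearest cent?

$3.90

almonds only: max(6.2/1.3, 12/3) = 4.769 servings → $6.20.
tofu only: max(6.2/3.1, 12/2) = 6 servings → $3.90.
almonds + tofu with both tight: 3.701 servings and 0.4478 servings → $5.10.
So the least-cost plan costs $3.90.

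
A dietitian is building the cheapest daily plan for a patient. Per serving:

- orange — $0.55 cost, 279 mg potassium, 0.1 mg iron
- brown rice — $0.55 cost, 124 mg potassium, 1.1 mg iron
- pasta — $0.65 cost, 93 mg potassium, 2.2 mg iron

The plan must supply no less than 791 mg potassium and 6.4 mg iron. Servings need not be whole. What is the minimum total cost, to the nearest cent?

$2.88

orange only: max(791/279, 6.4/0.1) = 64 servings → $35.20.
brown rice only: max(791/124, 6.4/1.1) = 6.379 servings → $3.51.
pasta only: max(791/93, 6.4/2.2) = 8.505 servings → $5.53.
orange + brown rice with both tight: 0.2598 servings and 5.795 servings → $3.33.
orange + pasta with both tight: 1.894 servings and 2.823 servings → $2.88.
brown rice + pasta: intersection lies outside the first quadrant.
So the least-cost plan costs $2.88.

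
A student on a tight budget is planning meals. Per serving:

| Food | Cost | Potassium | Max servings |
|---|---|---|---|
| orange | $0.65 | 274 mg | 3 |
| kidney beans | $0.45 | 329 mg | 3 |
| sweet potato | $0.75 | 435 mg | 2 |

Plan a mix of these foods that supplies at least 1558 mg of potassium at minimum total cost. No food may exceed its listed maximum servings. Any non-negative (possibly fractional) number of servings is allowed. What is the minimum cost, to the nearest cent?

$2.33

Cost per mg of potassium: kidney beans $0.0014, sweet potato $0.0017, orange $0.0024.
Take 3 servings of kidney beans: +987.0 mg potassium for $1.35 (total $1.35, still need 571.0 mg).
Take 1.313 servings of sweet potato: +571.0 mg potassium for $0.98 (total $2.33, still need 0.0 mg).
Filling from the cheapest source first is optimal under one linear minimum: $2.33.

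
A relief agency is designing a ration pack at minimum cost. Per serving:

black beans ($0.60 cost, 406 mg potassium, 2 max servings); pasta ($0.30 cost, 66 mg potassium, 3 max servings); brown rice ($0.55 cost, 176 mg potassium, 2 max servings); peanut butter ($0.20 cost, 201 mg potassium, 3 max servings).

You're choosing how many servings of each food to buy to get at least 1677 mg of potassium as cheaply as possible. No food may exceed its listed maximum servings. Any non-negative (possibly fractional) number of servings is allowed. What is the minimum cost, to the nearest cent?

$2.62

Cost per mg of potassium: peanut butter $0.0010, black beans $0.0015, brown rice $0.0031, pasta $0.0045.
Take 3 servings of peanut butter: +603.0 mg potassium for $0.60 (total $0.60, still need 1074.0 mg).
Take 2 servings of black beans: +812.0 mg potassium for $1.20 (total $1.80, still need 262.0 mg).
Take 1.489 servings of brown rice: +262.0 mg potassium for $0.82 (total $2.62, still need 0.0 mg).
Greedy by cheapest-per-mg is optimal for a single linear constraint, so the minimum cost is $2.62.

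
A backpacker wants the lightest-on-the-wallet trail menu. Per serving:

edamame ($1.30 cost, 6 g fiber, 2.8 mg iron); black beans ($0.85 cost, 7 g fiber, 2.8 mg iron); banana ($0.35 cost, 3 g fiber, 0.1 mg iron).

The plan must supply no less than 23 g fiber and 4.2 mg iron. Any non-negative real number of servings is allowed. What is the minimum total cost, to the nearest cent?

An LP optimum is at a vertex; with two nutrient constraints at most two foods are used. Check each candidate.
edamame only: max(23/6, 4.2/2.8) = 3.833 servings → $4.98.
black beans only: max(23/7, 4.2/2.8) = 3.286 servings → $2.79.
banana only: max(23/3, 4.2/0.1) = 42 servings → $14.70.
edamame + black beans with both targets exact would need a negative amount; discard.
edamame + banana with both tight: 1.321 servings and 5.026 servings → $3.48.
black beans + banana with both tight: 1.338 servings and 4.545 servings → $2.73.
The minimum over all feasible corners is $2.73.

$2.73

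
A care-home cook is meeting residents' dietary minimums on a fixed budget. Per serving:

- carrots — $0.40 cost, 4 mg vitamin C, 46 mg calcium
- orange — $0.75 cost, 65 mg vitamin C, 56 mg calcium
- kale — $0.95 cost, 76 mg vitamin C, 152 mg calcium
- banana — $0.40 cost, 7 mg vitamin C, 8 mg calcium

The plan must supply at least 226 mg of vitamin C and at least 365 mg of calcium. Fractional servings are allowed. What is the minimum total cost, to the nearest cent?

A basic optimal solution has at most two foods positive. Try each food alone and each pair with both targets met exactly.
carrots only: max(226/4, 365/46) = 56.5 servings → $22.60.
orange only: max(226/65, 365/56) = 6.518 servings → $4.89.
kale only: max(226/76, 365/152) = 2.974 servings → $2.83.
banana only: max(226/7, 365/8) = 45.62 servings → $18.25.
carrots + orange with both tight: 4.002 servings and 3.231 servings → $4.02.
carrots + kale with both targets exact would need a negative amount; discard.
carrots + banana with both tight: 2.576 servings and 30.81 servings → $13.36.
orange + kale with both tight: 1.176 servings and 1.968 servings → $2.75.
orange + banana: the both-tight solution has a negative serving — not a feasible corner.
kale + banana with both tight: 1.638 servings and 14.5 servings → $7.36.
Cheapest feasible corner: $2.75.

$2.75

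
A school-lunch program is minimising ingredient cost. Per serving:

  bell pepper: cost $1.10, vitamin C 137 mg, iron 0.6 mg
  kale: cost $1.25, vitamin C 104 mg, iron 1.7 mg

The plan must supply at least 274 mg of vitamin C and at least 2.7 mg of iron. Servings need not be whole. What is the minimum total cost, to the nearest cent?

Check every corner: each single food scaled to meet both minima, and each pair solved so both constraints bind.
bell pepper only: max(274/137, 2.7/0.6) = 4.5 servings → $4.95.
kale only: max(274/104, 2.7/1.7) = 2.635 servings → $3.29.
bell pepper + kale with both tight: 1.085 servings and 1.205 servings → $2.70.
Cheapest feasible corner: $2.70.

$2.70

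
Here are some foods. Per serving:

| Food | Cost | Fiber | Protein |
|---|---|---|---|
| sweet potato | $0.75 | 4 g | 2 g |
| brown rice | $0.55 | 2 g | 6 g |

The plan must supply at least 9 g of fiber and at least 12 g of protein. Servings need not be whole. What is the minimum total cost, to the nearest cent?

$1.95

This is a tiny linear program; its minimum lies at a vertex of the feasible set. List the vertices and price them.
sweet potato only: max(9/4, 12/2) = 6 servings → $4.50.
brown rice only: max(9/2, 12/6) = 4.5 servings → $2.48.
sweet potato + brown rice with both tight: 1.5 servings and 1.5 servings → $1.95.
Cheapest feasible corner: $1.95.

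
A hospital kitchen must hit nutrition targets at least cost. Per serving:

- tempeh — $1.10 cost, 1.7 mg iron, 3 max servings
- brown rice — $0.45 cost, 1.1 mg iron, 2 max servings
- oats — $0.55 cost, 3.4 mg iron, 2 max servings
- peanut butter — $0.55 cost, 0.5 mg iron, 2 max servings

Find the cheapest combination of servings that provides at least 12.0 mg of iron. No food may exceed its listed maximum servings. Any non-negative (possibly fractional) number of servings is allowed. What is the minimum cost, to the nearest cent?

$3.94

Cost per mg of iron: oats $0.1618, brown rice $0.4091, tempeh $0.6471, peanut butter $1.1000.
Take 2 servings of oats: +6.8 mg iron for $1.10 (total $1.10, still need 5.2 mg).
Take 2 servings of brown rice: +2.2 mg iron for $0.90 (total $2.00, still need 3.0 mg).
Take 1.765 servings of tempeh: +3.0 mg iron for $1.94 (total $3.94, still need 0.0 mg).
Filling from the cheapest source first is optimal under one linear minimum: $3.94.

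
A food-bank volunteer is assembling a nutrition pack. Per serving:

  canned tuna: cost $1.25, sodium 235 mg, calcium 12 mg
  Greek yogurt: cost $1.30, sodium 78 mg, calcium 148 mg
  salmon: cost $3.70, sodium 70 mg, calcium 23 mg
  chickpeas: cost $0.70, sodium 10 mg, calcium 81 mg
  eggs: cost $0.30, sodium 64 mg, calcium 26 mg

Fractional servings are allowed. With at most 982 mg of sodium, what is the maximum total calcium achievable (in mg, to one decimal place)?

7954.2 mg

Calcium per mg sodium: chickpeas 8.1, Greek yogurt 1.897, eggs 0.4062, salmon 0.3286, canned tuna 0.05106.
With no serving limits, spend the whole sodium allowance on chickpeas: 982 mg / 10 mg × 81 mg = 7954.2 mg.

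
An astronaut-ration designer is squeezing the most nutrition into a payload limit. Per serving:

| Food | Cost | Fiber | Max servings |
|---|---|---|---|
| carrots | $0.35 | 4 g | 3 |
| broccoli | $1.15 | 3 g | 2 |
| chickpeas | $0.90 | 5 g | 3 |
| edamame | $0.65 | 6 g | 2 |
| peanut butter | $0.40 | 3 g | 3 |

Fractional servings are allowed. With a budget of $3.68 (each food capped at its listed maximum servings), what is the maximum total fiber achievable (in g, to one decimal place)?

33.7 g

Fiber per dollar: carrots 11.43, edamame 9.231, peanut butter 7.5, chickpeas 5.556, broccoli 2.609.
Take 3 servings of carrots: spends $1.05, +12.0 g fiber (running total 12.0 g).
Take 2 servings of edamame: spends $1.30, +12.0 g fiber (running total 24.0 g).
Take 3 servings of peanut butter: spends $1.20, +9.0 g fiber (running total 33.0 g).
Take 0.1444 servings of chickpeas: spends $0.13, +0.7 g fiber (running total 33.7 g).
Filling greedily by fiber-per-dollar is optimal for one linear limit, giving 33.7 g.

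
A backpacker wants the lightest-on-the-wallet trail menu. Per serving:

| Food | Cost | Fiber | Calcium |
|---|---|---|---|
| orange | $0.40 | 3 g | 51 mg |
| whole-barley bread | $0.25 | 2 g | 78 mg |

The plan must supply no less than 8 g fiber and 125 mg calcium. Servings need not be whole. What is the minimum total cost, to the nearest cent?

$1.00

orange only: max(8/3, 125/51) = 2.667 servings → $1.07.
whole-barley bread only: max(8/2, 125/78) = 4 servings → $1.00.
orange + whole-barley bread: intersection lies outside the first quadrant.
So the least-cost plan costs $1.00.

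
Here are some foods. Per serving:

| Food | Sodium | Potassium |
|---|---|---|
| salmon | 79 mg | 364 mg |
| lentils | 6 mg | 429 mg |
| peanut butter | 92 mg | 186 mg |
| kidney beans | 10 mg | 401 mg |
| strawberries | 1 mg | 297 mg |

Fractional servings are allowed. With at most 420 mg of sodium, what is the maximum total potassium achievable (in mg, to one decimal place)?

Potassium per mg sodium: strawberries 297, lentils 71.5, kidney beans 40.1, salmon 4.608, peanut butter 2.022.
With no serving limits, spend the whole sodium allowance on strawberries: 420 mg / 1 mg × 297 mg = 124740.0 mg.

124740.0 mg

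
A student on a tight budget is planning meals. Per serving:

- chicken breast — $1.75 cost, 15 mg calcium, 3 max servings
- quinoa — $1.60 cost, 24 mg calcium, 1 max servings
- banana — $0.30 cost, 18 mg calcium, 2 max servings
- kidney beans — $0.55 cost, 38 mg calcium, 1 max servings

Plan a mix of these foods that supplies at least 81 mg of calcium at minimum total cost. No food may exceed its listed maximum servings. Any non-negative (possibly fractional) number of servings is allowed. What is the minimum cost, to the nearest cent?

Cost per mg of calcium: kidney beans $0.0145, banana $0.0167, quinoa $0.0667, chicken breast $0.1167.
Take 1 serving of kidney beans: +38.0 mg calcium for $0.55 (total $0.55, still need 43.0 mg).
Take 2 servings of banana: +36.0 mg calcium for $0.60 (total $1.15, still need 7.0 mg).
Take 0.2917 servings of quinoa: +7.0 mg calcium for $0.47 (total $1.62, still need 0.0 mg).
Filling from the cheapest source first is optimal under one linear minimum: $1.62.

$1.62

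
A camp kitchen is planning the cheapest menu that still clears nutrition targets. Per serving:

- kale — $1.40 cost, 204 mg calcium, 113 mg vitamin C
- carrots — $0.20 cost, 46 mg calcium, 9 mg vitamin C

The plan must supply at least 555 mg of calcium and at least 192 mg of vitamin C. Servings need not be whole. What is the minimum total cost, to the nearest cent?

A basic optimal solution has at most two foods positive. Try each food alone and each pair with both targets met exactly.
kale only: max(555/204, 192/113) = 2.721 servings → $3.81.
carrots only: max(555/46, 192/9) = 21.33 servings → $4.27.
kale + carrots with both tight: 1.141 servings and 7.004 servings → $3.00.
Cheapest feasible corner: $3.00.

$3.00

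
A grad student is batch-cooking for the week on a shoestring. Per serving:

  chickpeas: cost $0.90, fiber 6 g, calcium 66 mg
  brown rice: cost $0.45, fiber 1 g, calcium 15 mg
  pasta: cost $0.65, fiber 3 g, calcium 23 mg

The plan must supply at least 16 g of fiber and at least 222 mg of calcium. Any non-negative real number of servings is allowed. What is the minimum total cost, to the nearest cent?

The cheapest plan sits at a corner of the feasible region — with two constraints it uses at most two foods.
chickpeas only: max(16/6, 222/66) = 3.364 servings → $3.03.
brown rice only: max(16/1, 222/15) = 16 servings → $7.20.
pasta only: max(16/3, 222/23) = 9.652 servings → $6.27.
chickpeas + brown rice with both tight: 0.75 servings and 11.5 servings → $5.85.
chickpeas + pasta: the both-tight solution has a negative serving — not a feasible corner.
brown rice + pasta with both tight: 13.55 servings and 0.8182 servings → $6.63.
The minimum over all feasible corners is $3.03.

$3.03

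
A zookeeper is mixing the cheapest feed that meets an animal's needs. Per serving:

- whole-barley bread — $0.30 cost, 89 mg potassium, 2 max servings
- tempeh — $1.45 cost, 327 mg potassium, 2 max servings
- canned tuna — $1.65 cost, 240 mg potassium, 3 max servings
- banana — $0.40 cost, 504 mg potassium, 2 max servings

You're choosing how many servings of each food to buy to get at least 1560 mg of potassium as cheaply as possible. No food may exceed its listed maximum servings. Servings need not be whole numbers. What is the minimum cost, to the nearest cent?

$3.06

Cost per mg of potassium: banana $0.0008, whole-barley bread $0.0034, tempeh $0.0044, canned tuna $0.0069.
Take 2 servings of banana: +1008.0 mg potassium for $0.80 (total $0.80, still need 552.0 mg).
Take 2 servings of whole-barley bread: +178.0 mg potassium for $0.60 (total $1.40, still need 374.0 mg).
Take 1.144 servings of tempeh: +374.0 mg potassium for $1.66 (total $3.06, still need 0.0 mg).
Filling from the cheapest source first is optimal under one linear minimum: $3.06.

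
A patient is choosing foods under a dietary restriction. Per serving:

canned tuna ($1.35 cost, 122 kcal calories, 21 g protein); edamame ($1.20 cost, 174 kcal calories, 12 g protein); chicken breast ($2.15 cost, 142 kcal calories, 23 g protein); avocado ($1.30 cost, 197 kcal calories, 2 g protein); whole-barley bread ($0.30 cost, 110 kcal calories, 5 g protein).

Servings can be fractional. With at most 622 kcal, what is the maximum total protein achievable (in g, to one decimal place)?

Protein per kcal: canned tuna 0.1721, chicken breast 0.162, edamame 0.06897, whole-barley bread 0.04545, avocado 0.01015.
With no serving limits, spend the whole calories allowance on canned tuna: 622 kcal / 122 kcal × 21 g = 107.1 g.

107.1 g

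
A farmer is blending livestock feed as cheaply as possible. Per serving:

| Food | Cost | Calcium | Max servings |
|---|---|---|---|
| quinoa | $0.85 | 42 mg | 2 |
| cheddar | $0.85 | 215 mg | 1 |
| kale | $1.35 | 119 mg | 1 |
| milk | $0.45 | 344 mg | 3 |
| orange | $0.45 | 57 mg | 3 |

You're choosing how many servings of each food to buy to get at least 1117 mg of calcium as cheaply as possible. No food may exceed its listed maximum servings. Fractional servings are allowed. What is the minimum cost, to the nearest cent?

$1.69

Cost per mg of calcium: milk $0.0013, cheddar $0.0040, orange $0.0079, kale $0.0113, quinoa $0.0202.
Take 3 servings of milk: +1032.0 mg calcium for $1.35 (total $1.35, still need 85.0 mg).
Take 0.3953 servings of cheddar: +85.0 mg calcium for $0.34 (total $1.69, still need 0.0 mg).
Greedy by cheapest-per-mg is optimal for a single linear constraint, so the minimum cost is $1.69.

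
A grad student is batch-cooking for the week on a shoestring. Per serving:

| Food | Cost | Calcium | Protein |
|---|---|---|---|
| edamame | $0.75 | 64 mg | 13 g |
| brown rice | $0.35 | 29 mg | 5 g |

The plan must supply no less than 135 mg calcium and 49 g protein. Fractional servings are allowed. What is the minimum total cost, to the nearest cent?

An LP optimum is at a vertex; with two nutrient constraints at most two foods are used. Check each candidate.
edamame only: max(135/64, 49/13) = 3.769 servings → $2.83.
brown rice only: max(135/29, 49/5) = 9.8 servings → $3.43.
edamame + brown rice with both targets exact would need a negative amount; discard.
The minimum over all feasible corners is $2.83.

$2.83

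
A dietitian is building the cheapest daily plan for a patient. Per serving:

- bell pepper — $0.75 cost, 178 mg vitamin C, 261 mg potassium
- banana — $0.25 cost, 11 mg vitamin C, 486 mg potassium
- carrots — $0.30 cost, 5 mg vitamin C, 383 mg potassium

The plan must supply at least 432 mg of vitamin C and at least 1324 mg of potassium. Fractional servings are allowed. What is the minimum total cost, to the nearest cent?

For a min-cost LP with two ≥-constraints, a basic feasible solution has at most two positive variables.
bell pepper only: max(432/178, 1324/261) = 5.073 servings → $3.80.
banana only: max(432/11, 1324/486) = 39.27 servings → $9.82.
carrots only: max(432/5, 1324/383) = 86.4 servings → $25.92.
bell pepper + banana with both tight: 2.336 servings and 1.47 servings → $2.12.
bell pepper + carrots with both tight: 2.375 servings and 1.838 servings → $2.33.
banana + carrots: the both-tight solution has a negative serving — not a feasible corner.
Cheapest feasible corner: $2.12.

$2.12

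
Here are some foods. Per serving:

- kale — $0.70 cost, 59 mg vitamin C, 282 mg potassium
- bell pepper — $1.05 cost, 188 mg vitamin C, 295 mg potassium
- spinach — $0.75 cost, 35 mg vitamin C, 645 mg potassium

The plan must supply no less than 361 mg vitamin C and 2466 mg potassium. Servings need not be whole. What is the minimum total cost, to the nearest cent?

kale only: max(361/59, 2466/282) = 8.745 servings → $6.12.
bell pepper only: max(361/188, 2466/295) = 8.359 servings → $8.78.
spinach only: max(361/35, 2466/645) = 10.31 servings → $7.74.
kale + bell pepper: intersection lies outside the first quadrant.
kale + spinach with both tight: 5.199 servings and 1.55 servings → $4.80.
bell pepper + spinach with both tight: 1.321 servings and 3.219 servings → $3.80.
The minimum over all feasible corners is $3.80.

$3.80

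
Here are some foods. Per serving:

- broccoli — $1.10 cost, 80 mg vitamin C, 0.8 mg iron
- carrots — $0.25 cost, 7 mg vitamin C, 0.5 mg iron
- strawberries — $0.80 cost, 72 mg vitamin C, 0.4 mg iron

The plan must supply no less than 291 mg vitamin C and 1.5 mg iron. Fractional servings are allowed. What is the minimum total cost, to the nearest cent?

With two linear requirements the optimum uses one or two foods; enumerate the corners.
broccoli only: max(291/80, 1.5/0.8) = 3.638 servings → $4.00.
carrots only: max(291/7, 1.5/0.5) = 41.57 servings → $10.39.
strawberries only: max(291/72, 1.5/0.4) = 4.042 servings → $3.23.
broccoli + carrots with both targets exact would need a negative amount; discard.
broccoli + strawberries: the both-tight solution has a negative serving — not a feasible corner.
carrots + strawberries: the both-tight solution has a negative serving — not a feasible corner.
Cheapest feasible corner: $3.23.

$3.23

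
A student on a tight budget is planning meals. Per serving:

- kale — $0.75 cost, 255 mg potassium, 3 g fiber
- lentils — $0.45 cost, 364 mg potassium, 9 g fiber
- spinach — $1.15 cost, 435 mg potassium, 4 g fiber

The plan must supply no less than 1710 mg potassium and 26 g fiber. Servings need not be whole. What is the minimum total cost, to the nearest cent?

$2.11

The cheapest plan sits at a corner of the feasible region — with two constraints it uses at most two foods.
kale only: max(1710/255, 26/3) = 8.667 servings → $6.50.
lentils only: max(1710/364, 26/9) = 4.698 servings → $2.11.
spinach only: max(1710/435, 26/4) = 6.5 servings → $7.47.
kale + lentils with both tight: 4.926 servings and 1.247 servings → $4.26.
kale + spinach with both targets exact would need a negative amount; discard.
lentils + spinach with both tight: 1.818 servings and 2.41 servings → $3.59.
The minimum over all feasible corners is $2.11.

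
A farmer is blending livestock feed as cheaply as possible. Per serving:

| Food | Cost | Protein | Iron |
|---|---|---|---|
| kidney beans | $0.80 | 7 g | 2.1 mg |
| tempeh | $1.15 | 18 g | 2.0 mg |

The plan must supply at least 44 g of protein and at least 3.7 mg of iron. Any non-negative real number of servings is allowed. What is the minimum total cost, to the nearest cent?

This is a tiny linear program; its minimum lies at a vertex of the feasible set. List the vertices and price them.
kidney beans only: max(44/7, 3.7/2.1) = 6.286 servings → $5.03.
tempeh only: max(44/18, 3.7/2.0) = 2.444 servings → $2.81.
kidney beans + tempeh: intersection lies outside the first quadrant.
So the least-cost plan costs $2.81.

$2.81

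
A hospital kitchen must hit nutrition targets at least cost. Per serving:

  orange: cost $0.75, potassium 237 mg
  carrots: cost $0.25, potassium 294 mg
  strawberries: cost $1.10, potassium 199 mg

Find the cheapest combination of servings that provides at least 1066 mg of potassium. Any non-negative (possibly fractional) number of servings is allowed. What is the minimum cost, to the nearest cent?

$0.91

Cost per mg of potassium: carrots $0.0009, orange $0.0032, strawberries $0.0055.
With no serving limits, use only carrots: 1066 mg / 294 mg = 3.626 servings × $0.25 = $0.91.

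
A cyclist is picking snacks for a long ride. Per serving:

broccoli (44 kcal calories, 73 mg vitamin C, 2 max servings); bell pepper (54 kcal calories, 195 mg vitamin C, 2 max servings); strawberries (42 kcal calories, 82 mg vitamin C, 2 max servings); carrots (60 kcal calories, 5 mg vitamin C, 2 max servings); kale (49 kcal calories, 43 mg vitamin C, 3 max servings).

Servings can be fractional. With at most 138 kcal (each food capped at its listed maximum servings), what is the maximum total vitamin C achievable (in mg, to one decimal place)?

448.6 mg

Vitamin C per kcal: bell pepper 3.611, strawberries 1.952, broccoli 1.659, kale 0.8776, carrots 0.08333.
Take 2 servings of bell pepper: uses 108 kcal, +390.0 mg vitamin C (running total 390.0 mg).
Take 0.7143 servings of strawberries: uses 30 kcal, +58.6 mg vitamin C (running total 448.6 mg).
Filling greedily by vitamin C-per-kcal is optimal for one linear limit, giving 448.6 mg.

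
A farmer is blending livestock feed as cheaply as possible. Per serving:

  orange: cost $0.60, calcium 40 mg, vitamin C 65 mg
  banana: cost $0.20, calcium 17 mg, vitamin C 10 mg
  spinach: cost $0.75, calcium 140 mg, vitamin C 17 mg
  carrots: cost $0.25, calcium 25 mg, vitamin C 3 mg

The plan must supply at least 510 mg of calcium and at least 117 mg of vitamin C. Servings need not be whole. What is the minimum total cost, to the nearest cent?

A basic optimal solution has at most two foods positive. Try each food alone and each pair with both targets met exactly.
orange only: max(510/40, 117/65) = 12.75 servings → $7.65.
banana only: max(510/17, 117/10) = 30 servings → $6.00.
spinach only: max(510/140, 117/17) = 6.882 servings → $5.16.
carrots only: max(510/25, 117/3) = 39 servings → $9.75.
orange + banana with both targets exact would need a negative amount; discard.
orange + spinach with both tight: 0.9157 servings and 3.381 servings → $3.09.
orange + carrots with both tight: 0.9269 servings and 18.92 servings → $5.29.
banana + spinach with both tight: 6.94 servings and 2.8 servings → $3.49.
banana + carrots with both tight: 7.01 servings and 15.63 servings → $5.31.
spinach + carrots: intersection lies outside the first quadrant.
Cheapest feasible corner: $3.09.

$3.09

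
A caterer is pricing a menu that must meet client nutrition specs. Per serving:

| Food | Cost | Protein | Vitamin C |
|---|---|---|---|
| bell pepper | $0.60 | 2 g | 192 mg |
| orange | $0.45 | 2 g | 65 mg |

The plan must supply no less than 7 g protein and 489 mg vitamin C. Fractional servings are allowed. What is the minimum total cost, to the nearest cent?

$1.88

The cheapest plan sits at a corner of the feasible region — with two constraints it uses at most two foods.
bell pepper only: max(7/2, 489/192) = 3.5 servings → $2.10.
orange only: max(7/2, 489/65) = 7.523 servings → $3.39.
bell pepper + orange with both tight: 2.059 servings and 1.441 servings → $1.88.
The minimum over all feasible corners is $1.88.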